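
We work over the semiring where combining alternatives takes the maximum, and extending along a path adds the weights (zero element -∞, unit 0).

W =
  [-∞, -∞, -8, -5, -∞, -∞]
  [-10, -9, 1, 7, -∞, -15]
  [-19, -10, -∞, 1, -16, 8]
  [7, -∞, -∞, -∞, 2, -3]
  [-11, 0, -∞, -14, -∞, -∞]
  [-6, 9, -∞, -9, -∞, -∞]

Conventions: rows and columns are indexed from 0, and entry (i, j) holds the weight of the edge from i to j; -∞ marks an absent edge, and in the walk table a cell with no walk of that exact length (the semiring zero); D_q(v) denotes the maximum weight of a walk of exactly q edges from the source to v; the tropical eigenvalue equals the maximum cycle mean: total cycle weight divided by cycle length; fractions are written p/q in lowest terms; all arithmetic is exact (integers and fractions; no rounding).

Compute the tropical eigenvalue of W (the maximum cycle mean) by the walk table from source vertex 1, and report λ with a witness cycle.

q=0: [-∞, 0, -∞, -∞, -∞, -∞]
q=1: [-10, -9, 1, 7, -∞, -15]
q=2: [14, -6, -8, 2, 9, 9]
q=3: [9, 18, 6, 9, 4, 0]
q=4: [16, 9, 19, 25, 11, 14]
q=5: [32, 23, 10, 20, 27, 27]
q=6: [27, 36, 24, 30, 22, 18]
Optimal cycle mean attained by: cycle 1->2->5->1, total 1 + 8 + 9, length 3.
Answer: λ = 6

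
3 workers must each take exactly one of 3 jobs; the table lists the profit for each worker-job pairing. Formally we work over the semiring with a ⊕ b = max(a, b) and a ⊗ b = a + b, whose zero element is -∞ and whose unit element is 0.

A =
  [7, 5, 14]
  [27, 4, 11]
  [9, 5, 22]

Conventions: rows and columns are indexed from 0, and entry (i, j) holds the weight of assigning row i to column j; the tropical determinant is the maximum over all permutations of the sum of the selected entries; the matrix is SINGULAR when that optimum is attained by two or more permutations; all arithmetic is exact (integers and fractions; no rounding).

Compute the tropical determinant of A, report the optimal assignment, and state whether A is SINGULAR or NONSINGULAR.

σ = (0, 1, 2): 7 + 4 + 22 = 33
σ = (0, 2, 1): 7 + 11 + 5 = 23
σ = (1, 0, 2): 5 + 27 + 22 = 54
σ = (1, 2, 0): 5 + 11 + 9 = 25
σ = (2, 0, 1): 14 + 27 + 5 = 46
σ = (2, 1, 0): 14 + 4 + 9 = 27
Optimal value attained by: σ = (1, 0, 2).
Answer: det⊕(A) = 54; verdict: NONSINGULAR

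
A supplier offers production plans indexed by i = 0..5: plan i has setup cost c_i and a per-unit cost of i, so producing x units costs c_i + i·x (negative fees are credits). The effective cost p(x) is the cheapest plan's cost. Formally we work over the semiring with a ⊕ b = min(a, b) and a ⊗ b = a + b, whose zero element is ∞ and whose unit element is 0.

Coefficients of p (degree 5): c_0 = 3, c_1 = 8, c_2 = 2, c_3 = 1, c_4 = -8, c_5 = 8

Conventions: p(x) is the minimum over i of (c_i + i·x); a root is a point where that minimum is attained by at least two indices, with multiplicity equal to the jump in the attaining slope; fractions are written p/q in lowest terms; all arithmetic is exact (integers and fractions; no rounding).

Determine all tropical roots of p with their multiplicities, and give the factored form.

hull edge (i=0, c=3) to (i=4, c=-8): slope -11/4, span 4
hull edge (i=4, c=-8) to (i=5, c=8): slope 16, span 1
Factored form: p(x) = 8 ⊗ (x ⊕ (-16)) ⊗ (x ⊕ 11/4) ⊗ (x ⊕ 11/4) ⊗ (x ⊕ 11/4) ⊗ (x ⊕ 11/4)
Answer: roots = -16 (mult 1), 11/4 (mult 4)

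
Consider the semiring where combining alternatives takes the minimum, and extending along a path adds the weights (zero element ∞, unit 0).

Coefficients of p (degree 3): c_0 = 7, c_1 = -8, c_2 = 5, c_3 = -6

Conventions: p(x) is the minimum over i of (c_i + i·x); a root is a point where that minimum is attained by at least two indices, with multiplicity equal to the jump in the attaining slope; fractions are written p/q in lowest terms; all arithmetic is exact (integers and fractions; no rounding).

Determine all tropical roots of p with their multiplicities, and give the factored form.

hull edge (i=0, c=7) to (i=1, c=-8): slope -15, span 1
hull edge (i=1, c=-8) to (i=3, c=-6): slope 1, span 2
Factored form: p(x) = -6 ⊗ (x ⊕ (-1)) ⊗ (x ⊕ (-1)) ⊗ (x ⊕ 15)
Answer: roots = -1 (mult 2), 15 (mult 1)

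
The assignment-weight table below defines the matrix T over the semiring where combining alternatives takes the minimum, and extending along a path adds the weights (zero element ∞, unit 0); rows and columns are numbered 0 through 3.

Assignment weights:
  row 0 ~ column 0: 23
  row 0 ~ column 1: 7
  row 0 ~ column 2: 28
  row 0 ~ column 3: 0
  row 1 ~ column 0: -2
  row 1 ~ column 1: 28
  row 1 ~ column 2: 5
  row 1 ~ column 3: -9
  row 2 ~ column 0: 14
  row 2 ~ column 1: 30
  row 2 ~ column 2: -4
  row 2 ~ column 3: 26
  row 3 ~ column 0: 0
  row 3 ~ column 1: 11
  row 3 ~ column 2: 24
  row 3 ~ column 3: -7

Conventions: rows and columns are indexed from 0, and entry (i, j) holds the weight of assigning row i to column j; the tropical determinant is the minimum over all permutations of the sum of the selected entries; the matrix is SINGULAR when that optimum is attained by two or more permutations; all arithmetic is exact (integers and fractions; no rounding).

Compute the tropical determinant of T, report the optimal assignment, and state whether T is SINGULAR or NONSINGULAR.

σ = (0, 1, 2, 3): 23 + 28 + (-4) + (-7) = 40
σ = (0, 1, 3, 2): 23 + 28 + 26 + 24 = 101
σ = (0, 2, 1, 3): 23 + 5 + 30 + (-7) = 51
σ = (0, 2, 3, 1): 23 + 5 + 26 + 11 = 65
σ = (0, 3, 1, 2): 23 + (-9) + 30 + 24 = 68
σ = (0, 3, 2, 1): 23 + (-9) + (-4) + 11 = 21
σ = (1, 0, 2, 3): 7 + (-2) + (-4) + (-7) = -6
σ = (1, 0, 3, 2): 7 + (-2) + 26 + 24 = 55
σ = (1, 2, 0, 3): 7 + 5 + 14 + (-7) = 19
σ = (1, 2, 3, 0): 7 + 5 + 26 + 0 = 38
σ = (1, 3, 0, 2): 7 + (-9) + 14 + 24 = 36
σ = (1, 3, 2, 0): 7 + (-9) + (-4) + 0 = -6
σ = (2, 0, 1, 3): 28 + (-2) + 30 + (-7) = 49
σ = (2, 0, 3, 1): 28 + (-2) + 26 + 11 = 63
σ = (2, 1, 0, 3): 28 + 28 + 14 + (-7) = 63
σ = (2, 1, 3, 0): 28 + 28 + 26 + 0 = 82
σ = (2, 3, 0, 1): 28 + (-9) + 14 + 11 = 44
σ = (2, 3, 1, 0): 28 + (-9) + 30 + 0 = 49
σ = (3, 0, 1, 2): 0 + (-2) + 30 + 24 = 52
σ = (3, 0, 2, 1): 0 + (-2) + (-4) + 11 = 5
σ = (3, 1, 0, 2): 0 + 28 + 14 + 24 = 66
σ = (3, 1, 2, 0): 0 + 28 + (-4) + 0 = 24
σ = (3, 2, 0, 1): 0 + 5 + 14 + 11 = 30
σ = (3, 2, 1, 0): 0 + 5 + 30 + 0 = 35
Optimal value attained by: σ = (1, 0, 2, 3).
Answer: det⊕(T) = -6; verdict: SINGULAR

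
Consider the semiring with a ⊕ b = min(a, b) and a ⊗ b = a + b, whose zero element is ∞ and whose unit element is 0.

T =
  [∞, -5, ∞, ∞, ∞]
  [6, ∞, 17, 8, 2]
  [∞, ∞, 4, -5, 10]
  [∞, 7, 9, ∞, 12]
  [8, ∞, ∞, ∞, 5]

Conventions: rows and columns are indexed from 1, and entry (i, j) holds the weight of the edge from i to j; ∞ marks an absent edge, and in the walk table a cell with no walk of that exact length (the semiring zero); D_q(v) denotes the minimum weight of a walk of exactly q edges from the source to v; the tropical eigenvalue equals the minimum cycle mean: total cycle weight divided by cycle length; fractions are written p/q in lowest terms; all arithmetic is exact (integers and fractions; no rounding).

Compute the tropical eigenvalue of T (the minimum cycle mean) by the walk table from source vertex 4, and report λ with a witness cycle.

q=0: [∞, ∞, ∞, 0, ∞]
q=1: [∞, 7, 9, ∞, 12]
q=2: [13, ∞, 13, 4, 9]
q=3: [17, 8, 13, 8, 14]
q=4: [14, 12, 17, 8, 10]
q=5: [18, 9, 17, 12, 14]
Optimal cycle mean attained by: cycle 1->2->1, total (-5) + 6, length 2.
Answer: λ = 1/2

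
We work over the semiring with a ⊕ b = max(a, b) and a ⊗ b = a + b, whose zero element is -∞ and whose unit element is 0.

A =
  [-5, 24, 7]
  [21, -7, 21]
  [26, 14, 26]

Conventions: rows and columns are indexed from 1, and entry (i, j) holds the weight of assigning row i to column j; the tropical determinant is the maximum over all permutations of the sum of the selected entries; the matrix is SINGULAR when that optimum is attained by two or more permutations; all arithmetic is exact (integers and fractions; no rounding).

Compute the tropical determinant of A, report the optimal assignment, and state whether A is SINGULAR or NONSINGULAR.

σ = (1, 2, 3): (-5) + (-7) + 26 = 14
σ = (1, 3, 2): (-5) + 21 + 14 = 30
σ = (2, 1, 3): 24 + 21 + 26 = 71
σ = (2, 3, 1): 24 + 21 + 26 = 71
σ = (3, 1, 2): 7 + 21 + 14 = 42
σ = (3, 2, 1): 7 + (-7) + 26 = 26
Optimal value attained by: σ = (2, 1, 3).
Answer: det⊕(A) = 71; verdict: SINGULAR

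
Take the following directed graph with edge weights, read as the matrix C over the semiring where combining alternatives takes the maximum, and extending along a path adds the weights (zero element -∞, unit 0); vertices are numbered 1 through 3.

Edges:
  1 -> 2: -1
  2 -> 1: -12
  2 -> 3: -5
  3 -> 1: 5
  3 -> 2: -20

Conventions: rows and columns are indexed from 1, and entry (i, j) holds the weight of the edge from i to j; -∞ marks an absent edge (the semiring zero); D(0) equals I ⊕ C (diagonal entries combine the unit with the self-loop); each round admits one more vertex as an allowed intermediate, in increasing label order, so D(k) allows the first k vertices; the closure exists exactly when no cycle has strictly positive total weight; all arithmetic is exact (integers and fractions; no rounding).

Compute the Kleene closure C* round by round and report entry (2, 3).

D(0):
  [0, -1, -∞]
  [-12, 0, -5]
  [5, -20, 0]
D(1):
  [0, -1, -∞]
  [-12, 0, -5]
  [5, 4, 0]
D(2):
  [0, -1, -6]
  [-12, 0, -5]
  [5, 4, 0]
D(3):
  [0, -1, -6]
  [0, 0, -5]
  [5, 4, 0]
Answer: C*[2][3] = -5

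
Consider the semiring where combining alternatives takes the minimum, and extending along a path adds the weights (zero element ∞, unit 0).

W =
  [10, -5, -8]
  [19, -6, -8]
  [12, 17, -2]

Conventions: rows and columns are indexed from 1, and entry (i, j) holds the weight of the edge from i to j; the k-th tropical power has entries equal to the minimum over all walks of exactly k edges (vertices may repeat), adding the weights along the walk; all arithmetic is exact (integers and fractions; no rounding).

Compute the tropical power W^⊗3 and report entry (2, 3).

W^⊗2:
  [4, -11, -13]
  [4, -12, -14]
  [10, 7, -4]
W^⊗3:
  [-1, -17, -19]
  [-2, -18, -20]
  [8, 1, -6]
Key observation: the optimum is the walk 2->2->2->3, with weight (-6) + (-6) + (-8) = -20.
Optimal value attained by: walk 2->2->2->3.
Answer: (W^⊗3)[2][3] = -20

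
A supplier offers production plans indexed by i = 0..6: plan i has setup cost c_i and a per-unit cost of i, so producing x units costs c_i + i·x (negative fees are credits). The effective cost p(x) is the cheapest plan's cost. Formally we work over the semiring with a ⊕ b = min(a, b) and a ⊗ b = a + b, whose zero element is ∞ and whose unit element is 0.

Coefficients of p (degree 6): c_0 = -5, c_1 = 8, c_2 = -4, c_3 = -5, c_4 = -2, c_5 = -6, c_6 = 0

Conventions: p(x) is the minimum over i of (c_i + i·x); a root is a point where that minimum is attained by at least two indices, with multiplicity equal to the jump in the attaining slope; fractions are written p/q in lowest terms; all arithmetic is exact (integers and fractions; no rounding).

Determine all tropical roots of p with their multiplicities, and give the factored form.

hull edge (i=0, c=-5) to (i=5, c=-6): slope -1/5, span 5
hull edge (i=5, c=-6) to (i=6, c=0): slope 6, span 1
Factored form: p(x) = 0 ⊗ (x ⊕ (-6)) ⊗ (x ⊕ 1/5) ⊗ (x ⊕ 1/5) ⊗ (x ⊕ 1/5) ⊗ (x ⊕ 1/5) ⊗ (x ⊕ 1/5)
Answer: roots = -6 (mult 1), 1/5 (mult 5)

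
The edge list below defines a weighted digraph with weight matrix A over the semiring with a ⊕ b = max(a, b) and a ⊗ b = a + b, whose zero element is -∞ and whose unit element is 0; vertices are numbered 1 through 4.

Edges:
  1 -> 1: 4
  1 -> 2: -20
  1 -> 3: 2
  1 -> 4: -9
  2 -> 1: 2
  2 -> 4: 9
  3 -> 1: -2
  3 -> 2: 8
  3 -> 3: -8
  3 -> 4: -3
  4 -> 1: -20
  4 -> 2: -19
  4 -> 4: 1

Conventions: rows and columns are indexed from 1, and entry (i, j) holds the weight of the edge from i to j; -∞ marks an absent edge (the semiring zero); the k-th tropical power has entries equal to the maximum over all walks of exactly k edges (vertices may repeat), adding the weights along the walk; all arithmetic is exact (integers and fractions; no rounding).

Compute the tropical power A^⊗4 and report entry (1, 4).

A^⊗2:
  [8, 10, 6, -1]
  [6, -10, 4, 10]
  [10, 0, 0, 17]
  [-16, -18, -18, 2]
A^⊗3:
  [12, 14, 10, 19]
  [10, 12, 8, 11]
  [14, 8, 12, 18]
  [-12, -10, -14, 3]
A^⊗4:
  [16, 18, 14, 23]
  [14, 16, 12, 21]
  [18, 20, 16, 19]
  [-8, -6, -10, 4]
Key observation: the optimum is the walk 1->1->3->2->4, with weight 4 + 2 + 8 + 9 = 23.
Optimal value attained by: walk 1->1->3->2->4.
Answer: (A^⊗4)[1][4] = 23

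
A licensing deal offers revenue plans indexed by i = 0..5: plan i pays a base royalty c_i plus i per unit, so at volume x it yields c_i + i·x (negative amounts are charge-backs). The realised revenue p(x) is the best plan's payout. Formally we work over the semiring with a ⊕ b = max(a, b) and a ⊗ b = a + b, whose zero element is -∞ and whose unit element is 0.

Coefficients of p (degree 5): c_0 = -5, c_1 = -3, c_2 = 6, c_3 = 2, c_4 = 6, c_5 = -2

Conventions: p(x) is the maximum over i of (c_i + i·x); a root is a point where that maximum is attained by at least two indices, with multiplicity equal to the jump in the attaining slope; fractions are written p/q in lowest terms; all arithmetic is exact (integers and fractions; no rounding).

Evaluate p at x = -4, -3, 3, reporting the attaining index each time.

p(-4) = max(-5+0·(-4)=-5, -3+1·(-4)=-7, 6+2·(-4)=-2, 2+3·(-4)=-10, 6+4·(-4)=-10, -2+5·(-4)=-22) = -2 (attained by i=2)
p(-3) = max(-5+0·(-3)=-5, -3+1·(-3)=-6, 6+2·(-3)=0, 2+3·(-3)=-7, 6+4·(-3)=-6, -2+5·(-3)=-17) = 0 (attained by i=2)
p(3) = max(-5+0·3=-5, -3+1·3=0, 6+2·3=12, 2+3·3=11, 6+4·3=18, -2+5·3=13) = 18 (attained by i=4)
Answer: p(-4) = -2; p(-3) = 0; p(3) = 18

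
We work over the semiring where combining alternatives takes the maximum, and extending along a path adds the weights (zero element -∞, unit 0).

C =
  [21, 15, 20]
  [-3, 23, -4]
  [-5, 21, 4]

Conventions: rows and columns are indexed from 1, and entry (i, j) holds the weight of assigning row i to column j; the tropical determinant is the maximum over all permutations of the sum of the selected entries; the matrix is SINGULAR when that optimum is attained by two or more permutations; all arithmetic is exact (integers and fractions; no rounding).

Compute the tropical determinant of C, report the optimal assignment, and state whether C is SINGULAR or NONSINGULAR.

σ = (1, 2, 3): 21 + 23 + 4 = 48
σ = (1, 3, 2): 21 + (-4) + 21 = 38
σ = (2, 1, 3): 15 + (-3) + 4 = 16
σ = (2, 3, 1): 15 + (-4) + (-5) = 6
σ = (3, 1, 2): 20 + (-3) + 21 = 38
σ = (3, 2, 1): 20 + 23 + (-5) = 38
Optimal value attained by: σ = (1, 2, 3).
Answer: det⊕(C) = 48; verdict: NONSINGULAR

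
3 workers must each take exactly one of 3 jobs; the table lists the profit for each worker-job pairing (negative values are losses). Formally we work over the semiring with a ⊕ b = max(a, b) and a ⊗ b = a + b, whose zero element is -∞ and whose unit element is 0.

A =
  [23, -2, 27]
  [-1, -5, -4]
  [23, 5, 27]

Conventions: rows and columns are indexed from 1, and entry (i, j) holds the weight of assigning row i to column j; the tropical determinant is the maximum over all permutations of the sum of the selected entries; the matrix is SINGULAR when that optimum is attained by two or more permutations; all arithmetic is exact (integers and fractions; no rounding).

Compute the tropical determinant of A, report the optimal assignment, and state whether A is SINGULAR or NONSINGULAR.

σ = (1, 2, 3): 23 + (-5) + 27 = 45
σ = (1, 3, 2): 23 + (-4) + 5 = 24
σ = (2, 1, 3): (-2) + (-1) + 27 = 24
σ = (2, 3, 1): (-2) + (-4) + 23 = 17
σ = (3, 1, 2): 27 + (-1) + 5 = 31
σ = (3, 2, 1): 27 + (-5) + 23 = 45
Optimal value attained by: σ = (1, 2, 3).
Answer: det⊕(A) = 45; verdict: SINGULAR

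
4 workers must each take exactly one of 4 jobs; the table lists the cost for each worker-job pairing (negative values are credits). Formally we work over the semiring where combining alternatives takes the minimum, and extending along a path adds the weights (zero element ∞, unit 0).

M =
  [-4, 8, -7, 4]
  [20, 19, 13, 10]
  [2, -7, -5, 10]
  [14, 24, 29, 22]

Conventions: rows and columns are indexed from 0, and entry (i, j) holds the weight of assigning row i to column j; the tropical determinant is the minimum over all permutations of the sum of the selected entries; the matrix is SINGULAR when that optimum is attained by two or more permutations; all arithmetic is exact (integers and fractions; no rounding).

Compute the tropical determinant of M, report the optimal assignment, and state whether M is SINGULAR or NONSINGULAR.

σ = (0, 1, 2, 3): (-4) + 19 + (-5) + 22 = 32
σ = (0, 1, 3, 2): (-4) + 19 + 10 + 29 = 54
σ = (0, 2, 1, 3): (-4) + 13 + (-7) + 22 = 24
σ = (0, 2, 3, 1): (-4) + 13 + 10 + 24 = 43
σ = (0, 3, 1, 2): (-4) + 10 + (-7) + 29 = 28
σ = (0, 3, 2, 1): (-4) + 10 + (-5) + 24 = 25
σ = (1, 0, 2, 3): 8 + 20 + (-5) + 22 = 45
σ = (1, 0, 3, 2): 8 + 20 + 10 + 29 = 67
σ = (1, 2, 0, 3): 8 + 13 + 2 + 22 = 45
σ = (1, 2, 3, 0): 8 + 13 + 10 + 14 = 45
σ = (1, 3, 0, 2): 8 + 10 + 2 + 29 = 49
σ = (1, 3, 2, 0): 8 + 10 + (-5) + 14 = 27
σ = (2, 0, 1, 3): (-7) + 20 + (-7) + 22 = 28
σ = (2, 0, 3, 1): (-7) + 20 + 10 + 24 = 47
σ = (2, 1, 0, 3): (-7) + 19 + 2 + 22 = 36
σ = (2, 1, 3, 0): (-7) + 19 + 10 + 14 = 36
σ = (2, 3, 0, 1): (-7) + 10 + 2 + 24 = 29
σ = (2, 3, 1, 0): (-7) + 10 + (-7) + 14 = 10
σ = (3, 0, 1, 2): 4 + 20 + (-7) + 29 = 46
σ = (3, 0, 2, 1): 4 + 20 + (-5) + 24 = 43
σ = (3, 1, 0, 2): 4 + 19 + 2 + 29 = 54
σ = (3, 1, 2, 0): 4 + 19 + (-5) + 14 = 32
σ = (3, 2, 0, 1): 4 + 13 + 2 + 24 = 43
σ = (3, 2, 1, 0): 4 + 13 + (-7) + 14 = 24
Optimal value attained by: σ = (2, 3, 1, 0).
Answer: det⊕(M) = 10; verdict: NONSINGULAR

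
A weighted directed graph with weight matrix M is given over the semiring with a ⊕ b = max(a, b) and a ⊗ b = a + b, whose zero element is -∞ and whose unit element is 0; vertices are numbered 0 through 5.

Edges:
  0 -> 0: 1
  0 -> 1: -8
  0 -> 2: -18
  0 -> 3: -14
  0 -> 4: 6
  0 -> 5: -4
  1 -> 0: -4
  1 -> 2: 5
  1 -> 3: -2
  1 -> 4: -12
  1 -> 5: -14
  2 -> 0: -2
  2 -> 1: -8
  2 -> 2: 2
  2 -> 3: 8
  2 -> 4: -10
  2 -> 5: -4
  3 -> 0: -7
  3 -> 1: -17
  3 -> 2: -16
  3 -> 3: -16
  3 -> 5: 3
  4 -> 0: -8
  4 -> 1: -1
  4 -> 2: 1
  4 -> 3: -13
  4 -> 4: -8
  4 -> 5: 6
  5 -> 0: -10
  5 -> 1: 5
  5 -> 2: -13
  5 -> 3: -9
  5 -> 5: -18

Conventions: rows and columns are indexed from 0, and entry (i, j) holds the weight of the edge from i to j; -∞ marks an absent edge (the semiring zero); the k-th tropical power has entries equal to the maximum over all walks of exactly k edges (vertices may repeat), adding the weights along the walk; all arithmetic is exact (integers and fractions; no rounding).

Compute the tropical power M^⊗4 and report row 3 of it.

M^⊗2:
  [2, 5, 7, -7, 7, 12]
  [3, -3, 7, 13, 2, 1]
  [1, 1, 4, 10, 4, 11]
  [-6, 8, -10, -6, -1, -11]
  [-1, 11, 4, 9, -2, -2]
  [1, -13, 10, 3, -4, -6]
M^⊗3:
  [5, 17, 10, 15, 8, 13]
  [6, 6, 9, 15, 9, 16]
  [3, 16, 6, 12, 7, 13]
  [4, -2, 13, 6, 0, 5]
  [7, 3, 16, 12, 5, 12]
  [8, 2, 12, 18, 7, 6]
M^⊗4:
  [13, 18, 22, 18, 11, 18]
  [8, 21, 11, 17, 12, 18]
  [12, 18, 21, 14, 9, 15]
  [11, 10, 15, 21, 10, 9]
  [14, 17, 18, 24, 13, 15]
  [11, 11, 14, 20, 14, 21]
Answer: row 3 of M^⊗4 = [11, 10, 15, 21, 10, 9]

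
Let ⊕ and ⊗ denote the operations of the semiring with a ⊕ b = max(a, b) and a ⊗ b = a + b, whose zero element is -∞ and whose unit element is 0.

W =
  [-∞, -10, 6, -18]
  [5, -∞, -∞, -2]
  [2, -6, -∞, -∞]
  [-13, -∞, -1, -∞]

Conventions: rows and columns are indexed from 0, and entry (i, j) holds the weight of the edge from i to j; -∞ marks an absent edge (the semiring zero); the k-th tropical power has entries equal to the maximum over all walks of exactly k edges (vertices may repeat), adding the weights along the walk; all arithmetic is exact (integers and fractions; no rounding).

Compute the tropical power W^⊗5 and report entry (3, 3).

W^⊗2:
  [8, 0, -19, -12]
  [-15, -5, 11, -13]
  [-1, -8, 8, -8]
  [1, -7, -7, -31]
W^⊗3:
  [5, -2, 14, -2]
  [13, 5, -9, -7]
  [10, 2, 5, -10]
  [-2, -9, 7, -9]
W^⊗4:
  [16, 8, 11, -4]
  [10, 3, 19, 3]
  [7, 0, 16, 0]
  [9, 1, 4, -11]
W^⊗5:
  [13, 6, 22, 6]
  [21, 13, 16, 1]
  [18, 10, 13, -2]
  [6, -1, 15, -1]
Key observation: the optimum is the walk 3->2->0->2->1->3, with weight (-1) + 2 + 6 + (-6) + (-2) = -1.
Optimal value attained by: walk 3->2->0->2->1->3.
Answer: (W^⊗5)[3][3] = -1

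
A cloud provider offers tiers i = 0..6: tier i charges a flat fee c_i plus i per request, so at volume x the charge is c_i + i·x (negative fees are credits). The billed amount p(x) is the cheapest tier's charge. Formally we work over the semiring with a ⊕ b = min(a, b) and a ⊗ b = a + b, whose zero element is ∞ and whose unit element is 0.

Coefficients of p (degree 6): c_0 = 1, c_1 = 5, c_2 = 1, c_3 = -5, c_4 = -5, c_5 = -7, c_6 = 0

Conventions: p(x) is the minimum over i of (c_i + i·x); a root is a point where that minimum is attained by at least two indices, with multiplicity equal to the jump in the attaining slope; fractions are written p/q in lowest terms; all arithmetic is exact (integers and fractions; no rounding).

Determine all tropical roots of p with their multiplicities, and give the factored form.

hull edge (i=0, c=1) to (i=3, c=-5): slope -2, span 3
hull edge (i=3, c=-5) to (i=5, c=-7): slope -1, span 2
hull edge (i=5, c=-7) to (i=6, c=0): slope 7, span 1
Factored form: p(x) = 0 ⊗ (x ⊕ (-7)) ⊗ (x ⊕ 1) ⊗ (x ⊕ 1) ⊗ (x ⊕ 2) ⊗ (x ⊕ 2) ⊗ (x ⊕ 2)
Answer: roots = -7 (mult 1), 1 (mult 2), 2 (mult 3)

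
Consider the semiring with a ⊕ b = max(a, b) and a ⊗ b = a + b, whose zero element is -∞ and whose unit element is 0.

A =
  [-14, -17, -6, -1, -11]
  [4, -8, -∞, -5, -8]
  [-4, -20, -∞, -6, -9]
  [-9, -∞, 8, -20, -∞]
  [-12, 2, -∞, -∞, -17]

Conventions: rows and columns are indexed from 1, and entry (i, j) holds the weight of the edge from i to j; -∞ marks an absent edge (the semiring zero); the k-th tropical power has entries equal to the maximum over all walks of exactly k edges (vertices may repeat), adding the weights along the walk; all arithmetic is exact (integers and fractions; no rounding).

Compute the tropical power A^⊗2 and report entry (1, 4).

A^⊗2:
  [-10, -9, 7, -12, -15]
  [-4, -6, 3, 3, -7]
  [-15, -7, 2, -5, -15]
  [4, -12, -12, 2, -1]
  [6, -6, -18, -3, -6]
Key observation: the optimum is the walk 1->3->4, with weight (-6) + (-6) = -12.
Optimal value attained by: walk 1->3->4.
Answer: (A^⊗2)[1][4] = -12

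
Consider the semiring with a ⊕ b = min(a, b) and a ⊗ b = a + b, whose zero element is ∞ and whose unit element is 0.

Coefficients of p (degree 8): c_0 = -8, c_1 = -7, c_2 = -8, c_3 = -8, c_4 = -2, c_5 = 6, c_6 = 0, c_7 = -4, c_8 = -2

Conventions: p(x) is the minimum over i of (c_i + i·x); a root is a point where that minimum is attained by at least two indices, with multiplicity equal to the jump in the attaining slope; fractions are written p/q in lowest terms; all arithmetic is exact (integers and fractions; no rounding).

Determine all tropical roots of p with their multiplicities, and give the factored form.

hull edge (i=0, c=-8) to (i=3, c=-8): slope 0, span 3
hull edge (i=3, c=-8) to (i=7, c=-4): slope 1, span 4
hull edge (i=7, c=-4) to (i=8, c=-2): slope 2, span 1
Factored form: p(x) = -2 ⊗ (x ⊕ (-2)) ⊗ (x ⊕ (-1)) ⊗ (x ⊕ (-1)) ⊗ (x ⊕ (-1)) ⊗ (x ⊕ (-1)) ⊗ (x ⊕ 0) ⊗ (x ⊕ 0) ⊗ (x ⊕ 0)
Answer: roots = -2 (mult 1), -1 (mult 4), 0 (mult 3)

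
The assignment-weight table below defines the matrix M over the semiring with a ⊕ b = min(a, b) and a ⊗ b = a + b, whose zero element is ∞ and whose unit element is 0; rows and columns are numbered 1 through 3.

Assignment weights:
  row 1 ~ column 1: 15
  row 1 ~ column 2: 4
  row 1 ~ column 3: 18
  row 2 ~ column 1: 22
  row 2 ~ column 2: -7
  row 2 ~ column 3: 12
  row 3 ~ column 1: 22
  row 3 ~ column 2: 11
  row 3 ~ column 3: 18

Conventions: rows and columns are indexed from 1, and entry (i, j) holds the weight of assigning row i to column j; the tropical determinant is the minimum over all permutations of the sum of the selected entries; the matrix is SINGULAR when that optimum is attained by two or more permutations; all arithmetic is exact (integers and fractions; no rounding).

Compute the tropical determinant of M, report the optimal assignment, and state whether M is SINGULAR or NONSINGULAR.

σ = (1, 2, 3): 15 + (-7) + 18 = 26
σ = (1, 3, 2): 15 + 12 + 11 = 38
σ = (2, 1, 3): 4 + 22 + 18 = 44
σ = (2, 3, 1): 4 + 12 + 22 = 38
σ = (3, 1, 2): 18 + 22 + 11 = 51
σ = (3, 2, 1): 18 + (-7) + 22 = 33
Optimal value attained by: σ = (1, 2, 3).
Answer: det⊕(M) = 26; verdict: NONSINGULAR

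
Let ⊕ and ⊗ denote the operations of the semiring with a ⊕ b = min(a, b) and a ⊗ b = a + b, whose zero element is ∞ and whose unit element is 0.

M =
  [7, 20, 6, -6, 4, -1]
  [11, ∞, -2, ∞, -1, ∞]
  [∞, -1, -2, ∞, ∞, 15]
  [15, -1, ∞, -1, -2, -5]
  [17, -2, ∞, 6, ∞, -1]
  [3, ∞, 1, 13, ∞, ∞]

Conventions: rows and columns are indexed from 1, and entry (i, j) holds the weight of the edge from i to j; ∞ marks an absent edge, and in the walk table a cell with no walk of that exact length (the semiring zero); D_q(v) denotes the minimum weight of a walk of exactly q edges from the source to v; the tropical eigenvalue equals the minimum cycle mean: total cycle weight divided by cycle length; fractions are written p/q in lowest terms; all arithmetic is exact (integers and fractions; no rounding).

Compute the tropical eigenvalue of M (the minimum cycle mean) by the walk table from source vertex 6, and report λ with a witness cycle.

q=0: [∞, ∞, ∞, ∞, ∞, 0]
q=1: [3, ∞, 1, 13, ∞, ∞]
q=2: [10, 0, -1, -3, 7, 2]
q=3: [5, -4, -3, -4, -5, -8]
q=4: [-5, -7, -7, -5, -6, -9]
q=5: [-6, -8, -9, -11, -8, -10]
q=6: [-7, -12, -11, -12, -13, -16]
Optimal cycle mean attained by: cycle 1->4->6->1, total (-6) + (-5) + 3, length 3.
Answer: λ = -8/3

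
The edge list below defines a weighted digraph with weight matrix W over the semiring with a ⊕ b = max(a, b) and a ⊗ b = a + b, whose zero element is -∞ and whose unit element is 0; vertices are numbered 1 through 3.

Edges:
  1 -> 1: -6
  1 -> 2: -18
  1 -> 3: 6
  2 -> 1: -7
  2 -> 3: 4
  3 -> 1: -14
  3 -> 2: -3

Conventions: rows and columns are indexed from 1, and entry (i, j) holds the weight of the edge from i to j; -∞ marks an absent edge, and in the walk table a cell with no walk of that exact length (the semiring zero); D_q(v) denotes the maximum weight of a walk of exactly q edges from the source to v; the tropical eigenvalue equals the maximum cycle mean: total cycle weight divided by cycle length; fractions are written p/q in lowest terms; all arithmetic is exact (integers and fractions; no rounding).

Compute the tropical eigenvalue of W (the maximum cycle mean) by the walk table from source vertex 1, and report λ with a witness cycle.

q=0: [0, -∞, -∞]
q=1: [-6, -18, 6]
q=2: [-8, 3, 0]
q=3: [-4, -3, 7]
Optimal cycle mean attained by: cycle 2->3->2, total 4 + (-3), length 2.
Answer: λ = 1/2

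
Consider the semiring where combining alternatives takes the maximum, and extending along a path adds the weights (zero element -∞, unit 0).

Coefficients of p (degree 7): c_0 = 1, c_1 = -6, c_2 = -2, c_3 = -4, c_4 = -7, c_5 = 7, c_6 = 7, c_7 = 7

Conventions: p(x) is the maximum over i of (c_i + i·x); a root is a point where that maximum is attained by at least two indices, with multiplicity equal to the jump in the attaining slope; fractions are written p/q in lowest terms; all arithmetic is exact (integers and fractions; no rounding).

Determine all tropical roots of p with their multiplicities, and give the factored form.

hull edge (i=0, c=1) to (i=5, c=7): slope 6/5, span 5
hull edge (i=5, c=7) to (i=7, c=7): slope 0, span 2
Factored form: p(x) = 7 ⊗ (x ⊕ (-6/5)) ⊗ (x ⊕ (-6/5)) ⊗ (x ⊕ (-6/5)) ⊗ (x ⊕ (-6/5)) ⊗ (x ⊕ (-6/5)) ⊗ (x ⊕ 0) ⊗ (x ⊕ 0)
Answer: roots = -6/5 (mult 5), 0 (mult 2)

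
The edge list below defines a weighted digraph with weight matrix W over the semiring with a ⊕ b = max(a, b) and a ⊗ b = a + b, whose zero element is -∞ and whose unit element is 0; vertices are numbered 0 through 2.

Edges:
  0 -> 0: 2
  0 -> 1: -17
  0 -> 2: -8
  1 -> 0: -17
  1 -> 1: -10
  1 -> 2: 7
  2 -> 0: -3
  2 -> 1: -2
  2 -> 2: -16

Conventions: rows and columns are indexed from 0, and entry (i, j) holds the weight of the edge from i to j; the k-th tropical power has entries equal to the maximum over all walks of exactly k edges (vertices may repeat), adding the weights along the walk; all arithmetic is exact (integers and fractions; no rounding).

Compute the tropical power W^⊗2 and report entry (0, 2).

W^⊗2:
  [4, -10, -6]
  [4, 5, -3]
  [-1, -12, 5]
Key observation: the optimum is the walk 0->0->2, with weight 2 + (-8) = -6.
Optimal value attained by: walk 0->0->2.
Answer: (W^⊗2)[0][2] = -6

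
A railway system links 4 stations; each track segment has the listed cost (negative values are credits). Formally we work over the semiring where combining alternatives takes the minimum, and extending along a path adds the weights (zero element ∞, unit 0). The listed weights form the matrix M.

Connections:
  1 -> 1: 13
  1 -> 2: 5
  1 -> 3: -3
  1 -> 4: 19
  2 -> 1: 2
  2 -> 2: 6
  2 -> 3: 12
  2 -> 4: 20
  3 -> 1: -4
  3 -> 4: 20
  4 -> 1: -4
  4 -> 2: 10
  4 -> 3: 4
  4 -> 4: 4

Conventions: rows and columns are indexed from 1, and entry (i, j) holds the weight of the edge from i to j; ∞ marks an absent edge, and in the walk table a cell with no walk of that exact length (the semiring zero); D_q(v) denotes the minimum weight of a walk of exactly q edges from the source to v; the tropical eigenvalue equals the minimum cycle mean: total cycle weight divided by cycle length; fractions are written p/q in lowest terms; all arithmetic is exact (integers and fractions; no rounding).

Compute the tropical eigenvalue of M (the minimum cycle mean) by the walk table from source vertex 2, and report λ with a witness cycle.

q=0: [∞, 0, ∞, ∞]
q=1: [2, 6, 12, 20]
q=2: [8, 7, -1, 21]
q=3: [-5, 13, 5, 19]
q=4: [1, 0, -8, 14]
Optimal cycle mean attained by: cycle 1->3->1, total (-3) + (-4), length 2.
Answer: λ = -7/2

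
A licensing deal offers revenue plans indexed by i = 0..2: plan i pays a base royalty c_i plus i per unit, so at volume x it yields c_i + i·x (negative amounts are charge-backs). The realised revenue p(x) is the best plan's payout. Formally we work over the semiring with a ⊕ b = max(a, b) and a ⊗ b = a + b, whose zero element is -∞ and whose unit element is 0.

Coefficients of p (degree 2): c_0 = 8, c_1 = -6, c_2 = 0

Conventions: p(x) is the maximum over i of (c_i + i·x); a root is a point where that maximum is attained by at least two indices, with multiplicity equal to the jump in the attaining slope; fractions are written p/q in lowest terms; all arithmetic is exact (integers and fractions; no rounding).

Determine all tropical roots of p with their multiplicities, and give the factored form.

hull edge (i=0, c=8) to (i=2, c=0): slope -4, span 2
Factored form: p(x) = 0 ⊗ (x ⊕ 4) ⊗ (x ⊕ 4)
Answer: roots = 4 (mult 2)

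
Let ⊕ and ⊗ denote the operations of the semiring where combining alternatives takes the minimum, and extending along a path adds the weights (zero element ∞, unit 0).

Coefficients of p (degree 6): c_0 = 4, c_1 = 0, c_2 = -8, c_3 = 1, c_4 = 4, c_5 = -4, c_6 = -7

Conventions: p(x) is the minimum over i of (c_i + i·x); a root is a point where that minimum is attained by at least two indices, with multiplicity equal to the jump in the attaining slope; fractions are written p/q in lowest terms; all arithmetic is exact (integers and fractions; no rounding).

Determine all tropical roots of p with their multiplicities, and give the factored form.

hull edge (i=0, c=4) to (i=2, c=-8): slope -6, span 2
hull edge (i=2, c=-8) to (i=6, c=-7): slope 1/4, span 4
Factored form: p(x) = -7 ⊗ (x ⊕ (-1/4)) ⊗ (x ⊕ (-1/4)) ⊗ (x ⊕ (-1/4)) ⊗ (x ⊕ (-1/4)) ⊗ (x ⊕ 6) ⊗ (x ⊕ 6)
Answer: roots = -1/4 (mult 4), 6 (mult 2)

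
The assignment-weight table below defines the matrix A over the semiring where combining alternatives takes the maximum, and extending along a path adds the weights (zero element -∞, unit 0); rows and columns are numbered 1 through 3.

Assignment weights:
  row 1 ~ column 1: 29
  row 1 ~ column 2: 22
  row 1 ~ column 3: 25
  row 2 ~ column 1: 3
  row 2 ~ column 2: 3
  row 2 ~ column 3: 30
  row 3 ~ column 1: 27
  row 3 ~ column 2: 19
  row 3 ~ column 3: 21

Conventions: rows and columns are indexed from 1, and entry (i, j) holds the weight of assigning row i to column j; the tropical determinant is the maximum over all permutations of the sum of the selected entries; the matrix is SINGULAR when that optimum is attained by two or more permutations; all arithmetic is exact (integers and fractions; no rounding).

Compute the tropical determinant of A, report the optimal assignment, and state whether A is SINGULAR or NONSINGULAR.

σ = (1, 2, 3): 29 + 3 + 21 = 53
σ = (1, 3, 2): 29 + 30 + 19 = 78
σ = (2, 1, 3): 22 + 3 + 21 = 46
σ = (2, 3, 1): 22 + 30 + 27 = 79
σ = (3, 1, 2): 25 + 3 + 19 = 47
σ = (3, 2, 1): 25 + 3 + 27 = 55
Optimal value attained by: σ = (2, 3, 1).
Answer: det⊕(A) = 79; verdict: NONSINGULAR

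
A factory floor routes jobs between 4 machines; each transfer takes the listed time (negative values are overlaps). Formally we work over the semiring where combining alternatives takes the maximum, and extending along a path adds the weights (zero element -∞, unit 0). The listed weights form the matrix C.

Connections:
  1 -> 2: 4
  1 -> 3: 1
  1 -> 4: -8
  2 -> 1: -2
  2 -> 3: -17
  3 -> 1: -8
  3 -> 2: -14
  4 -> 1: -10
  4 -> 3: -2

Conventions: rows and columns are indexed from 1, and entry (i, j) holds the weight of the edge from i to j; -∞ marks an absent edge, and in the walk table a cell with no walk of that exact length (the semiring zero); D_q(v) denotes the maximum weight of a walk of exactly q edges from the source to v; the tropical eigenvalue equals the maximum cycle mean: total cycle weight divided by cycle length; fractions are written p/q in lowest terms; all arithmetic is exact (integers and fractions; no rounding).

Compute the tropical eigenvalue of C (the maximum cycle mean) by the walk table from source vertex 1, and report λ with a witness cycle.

q=0: [0, -∞, -∞, -∞]
q=1: [-∞, 4, 1, -8]
q=2: [2, -13, -10, -∞]
q=3: [-15, 6, 3, -6]
q=4: [4, -11, -8, -23]
Optimal cycle mean attained by: cycle 1->2->1, total 4 + (-2), length 2.
Answer: λ = 1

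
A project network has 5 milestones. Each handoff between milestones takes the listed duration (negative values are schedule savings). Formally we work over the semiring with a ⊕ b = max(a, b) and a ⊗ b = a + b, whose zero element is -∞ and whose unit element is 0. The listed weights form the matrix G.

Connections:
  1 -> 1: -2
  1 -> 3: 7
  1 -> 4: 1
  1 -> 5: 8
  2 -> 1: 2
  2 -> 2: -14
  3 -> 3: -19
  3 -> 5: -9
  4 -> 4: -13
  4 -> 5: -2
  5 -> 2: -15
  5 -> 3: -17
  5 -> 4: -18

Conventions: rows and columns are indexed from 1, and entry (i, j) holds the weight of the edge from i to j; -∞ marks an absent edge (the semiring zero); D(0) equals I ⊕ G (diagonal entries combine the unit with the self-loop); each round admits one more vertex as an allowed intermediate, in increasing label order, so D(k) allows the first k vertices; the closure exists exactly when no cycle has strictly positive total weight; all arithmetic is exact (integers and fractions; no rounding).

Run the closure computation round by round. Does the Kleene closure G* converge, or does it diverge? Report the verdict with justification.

D(0):
  [0, -∞, 7, 1, 8]
  [2, 0, -∞, -∞, -∞]
  [-∞, -∞, 0, -∞, -9]
  [-∞, -∞, -∞, 0, -2]
  [-∞, -15, -17, -18, 0]
D(1):
  [0, -∞, 7, 1, 8]
  [2, 0, 9, 3, 10]
  [-∞, -∞, 0, -∞, -9]
  [-∞, -∞, -∞, 0, -2]
  [-∞, -15, -17, -18, 0]
D(2):
  [0, -∞, 7, 1, 8]
  [2, 0, 9, 3, 10]
  [-∞, -∞, 0, -∞, -9]
  [-∞, -∞, -∞, 0, -2]
  [-13, -15, -6, -12, 0]
D(3):
  [0, -∞, 7, 1, 8]
  [2, 0, 9, 3, 10]
  [-∞, -∞, 0, -∞, -9]
  [-∞, -∞, -∞, 0, -2]
  [-13, -15, -6, -12, 0]
D(4):
  [0, -∞, 7, 1, 8]
  [2, 0, 9, 3, 10]
  [-∞, -∞, 0, -∞, -9]
  [-∞, -∞, -∞, 0, -2]
  [-13, -15, -6, -12, 0]
D(5):
  [0, -7, 7, 1, 8]
  [2, 0, 9, 3, 10]
  [-22, -24, 0, -21, -9]
  [-15, -17, -8, 0, -2]
  [-13, -15, -6, -12, 0]
Key observation: every diagonal entry stays at the unit through all rounds, so no improving cycle exists.
Answer: CONVERGES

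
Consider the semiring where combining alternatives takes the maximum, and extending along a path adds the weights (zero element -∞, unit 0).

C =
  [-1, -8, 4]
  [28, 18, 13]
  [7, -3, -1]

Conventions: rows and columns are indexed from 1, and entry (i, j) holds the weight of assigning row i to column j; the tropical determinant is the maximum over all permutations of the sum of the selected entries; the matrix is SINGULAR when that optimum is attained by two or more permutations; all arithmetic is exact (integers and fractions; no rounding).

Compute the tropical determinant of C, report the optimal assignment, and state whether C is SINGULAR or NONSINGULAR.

σ = (1, 2, 3): (-1) + 18 + (-1) = 16
σ = (1, 3, 2): (-1) + 13 + (-3) = 9
σ = (2, 1, 3): (-8) + 28 + (-1) = 19
σ = (2, 3, 1): (-8) + 13 + 7 = 12
σ = (3, 1, 2): 4 + 28 + (-3) = 29
σ = (3, 2, 1): 4 + 18 + 7 = 29
Optimal value attained by: σ = (3, 1, 2).
Answer: det⊕(C) = 29; verdict: SINGULAR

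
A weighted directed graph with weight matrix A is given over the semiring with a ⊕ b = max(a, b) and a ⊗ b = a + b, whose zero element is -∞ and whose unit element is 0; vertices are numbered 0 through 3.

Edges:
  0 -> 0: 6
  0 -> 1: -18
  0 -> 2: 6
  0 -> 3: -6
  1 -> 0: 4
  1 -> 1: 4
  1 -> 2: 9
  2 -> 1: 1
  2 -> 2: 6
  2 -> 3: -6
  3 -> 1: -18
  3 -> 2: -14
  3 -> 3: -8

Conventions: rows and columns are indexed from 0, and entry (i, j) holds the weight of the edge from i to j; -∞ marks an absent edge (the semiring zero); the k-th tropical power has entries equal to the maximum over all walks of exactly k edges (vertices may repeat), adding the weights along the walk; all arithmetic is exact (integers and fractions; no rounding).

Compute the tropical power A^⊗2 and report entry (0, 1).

A^⊗2:
  [12, 7, 12, 0]
  [10, 10, 15, 3]
  [5, 7, 12, 0]
  [-14, -13, -8, -16]
Key observation: the optimum is the walk 0->2->1, with weight 6 + 1 = 7.
Optimal value attained by: walk 0->2->1.
Answer: (A^⊗2)[0][1] = 7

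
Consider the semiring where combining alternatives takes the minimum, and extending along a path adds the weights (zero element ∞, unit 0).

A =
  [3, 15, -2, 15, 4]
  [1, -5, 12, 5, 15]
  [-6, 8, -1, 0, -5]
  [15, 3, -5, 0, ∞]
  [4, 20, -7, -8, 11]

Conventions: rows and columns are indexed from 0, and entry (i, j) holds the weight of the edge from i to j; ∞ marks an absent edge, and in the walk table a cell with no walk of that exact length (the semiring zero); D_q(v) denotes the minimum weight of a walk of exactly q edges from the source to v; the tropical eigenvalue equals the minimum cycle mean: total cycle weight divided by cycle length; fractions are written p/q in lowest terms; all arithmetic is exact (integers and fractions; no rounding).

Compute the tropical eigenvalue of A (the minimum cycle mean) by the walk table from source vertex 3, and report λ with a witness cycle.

q=0: [∞, ∞, ∞, 0, ∞]
q=1: [15, 3, -5, 0, ∞]
q=2: [-11, -2, -6, -5, -10]
q=3: [-12, -7, -17, -18, -11]
q=4: [-23, -15, -23, -19, -22]
q=5: [-29, -20, -29, -30, -28]
Optimal cycle mean attained by: cycle 2->4->2, total (-5) + (-7), length 2.
Answer: λ = -6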